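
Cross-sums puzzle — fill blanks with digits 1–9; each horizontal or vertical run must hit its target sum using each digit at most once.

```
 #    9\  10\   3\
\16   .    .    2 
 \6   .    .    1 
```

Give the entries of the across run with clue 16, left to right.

6 in 3 cells must be {1,2,3}; 3 in 2 cells must be {1,2}.
Nothing is forced directly, so branch on R2C1, whose candidates are 2 or 3. If R2C1 = 2: then R1C1 would have to be in {5,6,8,9} for the 16 across but in {7} for the 9 down — contradiction. So R2C1 = 3.
R1C1 = 9 − 3 = 6 completes the 9 down.
R1C2 = 16 − 8 = 8 completes the 16 across.
R2C2 = 6 − 4 = 2 completes the 6 across.

6 8 2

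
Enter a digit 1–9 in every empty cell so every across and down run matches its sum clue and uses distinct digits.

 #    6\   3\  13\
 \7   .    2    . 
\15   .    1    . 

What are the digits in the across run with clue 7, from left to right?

1 2 4

7 in 3 cells must be {1,2,4}; 3 in 2 cells must be {1,2}.
R1C3 = 4: the only remaining digit allowed by both the 7 across and the 13 down.
Given what's placed, R2C1 must be 5 to fit the 15 across and 6 down.
R2C3 = 15 − 6 = 9 completes the 15 across.
R1C1 = 7 − 6 = 1 completes the 7 across.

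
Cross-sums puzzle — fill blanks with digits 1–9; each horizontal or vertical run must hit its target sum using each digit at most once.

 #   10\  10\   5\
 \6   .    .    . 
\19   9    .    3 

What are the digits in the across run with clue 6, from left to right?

1 3 2

6 in 3 cells must be {1,2,3}.
R1C1 = 10 − 9 = 1 completes the 10 down.
R1C3 = 5 − 3 = 2 completes the 5 down.
R2C2 = 19 − 12 = 7 completes the 19 across.
R1C2 = 6 − 3 = 3 completes the 6 across.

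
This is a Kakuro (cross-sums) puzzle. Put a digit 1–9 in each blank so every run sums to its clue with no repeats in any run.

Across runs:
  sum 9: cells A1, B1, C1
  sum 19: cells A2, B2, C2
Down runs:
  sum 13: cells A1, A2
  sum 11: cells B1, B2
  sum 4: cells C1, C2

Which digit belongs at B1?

4 in 2 cells must be {1,3}.
The 19 across and the 4 down share only 3, so C2 = 3.
C1 = 4 − 3 = 1 completes the 4 down.
Nothing is forced directly, so branch on A2, whose candidates are 7 or 9. If A2 = 9: then A1 would have to be in {2,3,5,6} for the 9 across but in {4} for the 13 down — contradiction. So A2 = 7.
A1 = 13 − 7 = 6 completes the 13 down.
B1 = 9 − 7 = 2 completes the 9 across.
B2 = 19 − 10 = 9 completes the 19 across.

2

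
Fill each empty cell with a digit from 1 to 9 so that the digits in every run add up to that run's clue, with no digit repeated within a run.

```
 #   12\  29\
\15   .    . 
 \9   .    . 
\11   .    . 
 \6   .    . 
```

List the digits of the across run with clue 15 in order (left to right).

6 9

29 in 4 cells must be {5,7,8,9}.
Only 6 fits R1C1 under both its across sum 15 and down sum 12.
R1C2 = 15 − 6 = 9 completes the 15 across.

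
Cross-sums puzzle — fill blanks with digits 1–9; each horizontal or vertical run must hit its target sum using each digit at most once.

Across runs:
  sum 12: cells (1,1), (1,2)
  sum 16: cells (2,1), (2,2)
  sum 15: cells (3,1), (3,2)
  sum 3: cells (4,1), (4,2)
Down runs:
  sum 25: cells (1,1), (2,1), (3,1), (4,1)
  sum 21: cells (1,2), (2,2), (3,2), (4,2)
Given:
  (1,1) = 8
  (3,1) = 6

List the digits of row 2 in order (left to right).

16 in 2 cells must be {7,9}; 3 in 2 cells must be {1,2}.
(1,2) = 12 − 8 = 4 completes the 12 across.
(3,2) = 15 − 6 = 9 completes the 15 across.
(4,1) = 2: the only remaining digit allowed by both the 3 across and the 25 down.
(4,2) = 3 − 2 = 1 completes the 3 across.
(2,1) = 25 − 16 = 9 completes the 25 down.
(2,2) = 16 − 9 = 7 completes the 16 across.

9 7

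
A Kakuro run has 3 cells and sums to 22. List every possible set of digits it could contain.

{5,8,9}; {6,7,9}

3 distinct digits from 1–9 sum between 6 and 24.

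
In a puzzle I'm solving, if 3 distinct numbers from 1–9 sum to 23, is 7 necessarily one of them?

No

The only way to make 23 from 3 distinct digits is {6,8,9}, which does not contain 7.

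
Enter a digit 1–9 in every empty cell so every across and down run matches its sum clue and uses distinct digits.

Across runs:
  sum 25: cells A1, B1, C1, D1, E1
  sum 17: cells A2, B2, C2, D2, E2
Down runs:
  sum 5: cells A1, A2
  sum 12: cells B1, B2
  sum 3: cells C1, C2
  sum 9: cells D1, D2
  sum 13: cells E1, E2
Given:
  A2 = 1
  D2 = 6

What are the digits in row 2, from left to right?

3 in 2 cells must be {1,2}.
A1 = 5 − 1 = 4 completes the 5 down.
D1 = 9 − 6 = 3 completes the 9 down.
C2 = 2: the only remaining digit allowed by both the 17 across and the 3 down.
Given what's placed, E2 must be 5 to fit the 17 across and 13 down.
C1 = 3 − 2 = 1 completes the 3 down.
E1 = 13 − 5 = 8 completes the 13 down.
B2 = 17 − 14 = 3 completes the 17 across.

1 3 2 6 5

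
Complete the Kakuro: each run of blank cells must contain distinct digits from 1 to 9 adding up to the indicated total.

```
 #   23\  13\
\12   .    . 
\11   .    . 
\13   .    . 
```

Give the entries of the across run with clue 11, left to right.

23 in 3 cells must be {6,8,9}.
Nothing is forced directly, so branch on R2C1, whose candidates are 6 or 8 or 9. If R2C1 = 6: that forces R2C2 = 5, R1C2 = 7, after which R3C2 would have to be in {4,5,6,7,8,9} for the 13 across but in {1} for the 13 down — contradiction. If R2C1 = 8: that forces R1C1 = 9, R1C2 = 3, after which R2C2 would have to be in {3} for the 11 across but in {1,2,4,6,8,9} for the 13 down — contradiction. So R2C1 = 9.
Given what's placed, R1C1 must be 8 to fit the 12 across and 23 down.
R1C2 = 12 − 8 = 4 completes the 12 across.
R2C2 = 11 − 9 = 2 completes the 11 across.
R3C1 = 23 − 17 = 6 completes the 23 down.
R3C2 = 13 − 6 = 7 completes the 13 across.

9 2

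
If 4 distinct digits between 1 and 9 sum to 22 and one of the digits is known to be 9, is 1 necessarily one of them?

Counterexample: {2,3,8,9} sums to 22 under that restriction without using 1.

No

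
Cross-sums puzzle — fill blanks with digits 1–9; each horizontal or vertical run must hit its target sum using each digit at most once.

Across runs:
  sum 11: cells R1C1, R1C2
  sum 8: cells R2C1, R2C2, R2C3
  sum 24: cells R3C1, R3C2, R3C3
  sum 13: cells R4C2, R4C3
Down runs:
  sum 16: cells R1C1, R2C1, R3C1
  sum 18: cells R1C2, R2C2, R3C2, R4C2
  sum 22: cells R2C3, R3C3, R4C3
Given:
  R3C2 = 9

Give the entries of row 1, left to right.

8 3

24 in 3 cells must be {7,8,9}.
Only 5 fits R2C3 under both its across sum 8 and down sum 22.
R3C3 = 8: the only remaining digit allowed by both the 24 across and the 22 down.
R4C3 = 22 − 13 = 9 completes the 22 down.
R3C1 = 24 − 17 = 7 completes the 24 across.
R4C2 = 13 − 9 = 4 completes the 13 across.
Given what's placed, R2C1 must be 1 to fit the 8 across and 16 down.
R2C2 = 8 − 6 = 2 completes the 8 across.
R1C1 = 16 − 8 = 8 completes the 16 down.
R1C2 = 11 − 8 = 3 completes the 11 across.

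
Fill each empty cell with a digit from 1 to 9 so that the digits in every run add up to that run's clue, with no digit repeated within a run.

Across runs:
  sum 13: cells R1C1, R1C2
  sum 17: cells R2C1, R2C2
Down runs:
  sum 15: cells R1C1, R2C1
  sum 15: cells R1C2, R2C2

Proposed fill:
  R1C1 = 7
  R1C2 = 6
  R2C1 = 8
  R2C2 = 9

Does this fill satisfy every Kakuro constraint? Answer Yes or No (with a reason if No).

Yes

Across: 7+6=13; 8+9=17. Down: 7+8=15; 6+9=15. No digit repeats within any run.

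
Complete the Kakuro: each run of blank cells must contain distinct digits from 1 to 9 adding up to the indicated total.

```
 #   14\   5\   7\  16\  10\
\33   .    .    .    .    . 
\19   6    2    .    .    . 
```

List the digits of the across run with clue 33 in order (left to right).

8 3 6 9 7

16 in 2 cells must be {7,9}.
R1C1 = 14 − 6 = 8 completes the 14 down.
R1C2 = 5 − 2 = 3 completes the 5 down.
Given what's placed, R1C3 must be 6 to fit the 33 across and 7 down.
R2C3 = 7 − 6 = 1 completes the 7 down.
Given what's placed, R2C4 must be 7 to fit the 19 across and 16 down.
R2C5 = 19 − 16 = 3 completes the 19 across.
R1C4 = 16 − 7 = 9 completes the 16 down.
R1C5 = 33 − 26 = 7 completes the 33 across.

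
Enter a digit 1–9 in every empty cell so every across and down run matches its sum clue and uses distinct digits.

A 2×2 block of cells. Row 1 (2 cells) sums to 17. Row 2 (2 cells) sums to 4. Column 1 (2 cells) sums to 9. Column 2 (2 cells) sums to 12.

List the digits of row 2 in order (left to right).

1, 3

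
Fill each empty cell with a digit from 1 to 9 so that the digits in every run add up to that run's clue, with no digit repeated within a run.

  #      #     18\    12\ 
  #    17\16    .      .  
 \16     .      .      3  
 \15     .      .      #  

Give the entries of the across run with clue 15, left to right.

16 in 2 cells must be {7,9}; 17 in 2 cells must be {8,9}.
R1C3 = 12 − 3 = 9 completes the 12 down.
R1C2 = 16 − 9 = 7 completes the 16 across.
Nothing is forced directly, so branch on R2C1, whose candidates are 8 or 9. If R2C1 = 9: then R2C2 would have to be in {4} for the 16 across but in {2,3,5,6,8,9} for the 18 down — contradiction. So R2C1 = 8.
R2C2 = 16 − 11 = 5 completes the 16 across.
R3C1 = 17 − 8 = 9 completes the 17 down.
R3C2 = 15 − 9 = 6 completes the 15 across.

9, 6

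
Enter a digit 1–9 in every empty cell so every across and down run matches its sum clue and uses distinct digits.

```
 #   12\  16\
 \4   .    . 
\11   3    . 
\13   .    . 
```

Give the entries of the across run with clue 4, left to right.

1, 3

4 in 2 cells must be {1,3}.
Given what's placed, R1C1 must be 1 to fit the 4 across and 12 down.
R1C2 = 4 − 1 = 3 completes the 4 across.
R2C2 = 11 − 3 = 8 completes the 11 across.
R3C1 = 12 − 4 = 8 completes the 12 down.
R3C2 = 13 − 8 = 5 completes the 13 across.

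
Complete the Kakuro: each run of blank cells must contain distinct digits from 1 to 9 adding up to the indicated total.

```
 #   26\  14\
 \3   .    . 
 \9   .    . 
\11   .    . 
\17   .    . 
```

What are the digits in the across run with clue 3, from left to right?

3 in 2 cells must be {1,2}; 17 in 2 cells must be {8,9}.
Only 2 fits R1C1 under both its across sum 3 and down sum 26.
R1C2 = 3 − 2 = 1 completes the 3 across.

2 1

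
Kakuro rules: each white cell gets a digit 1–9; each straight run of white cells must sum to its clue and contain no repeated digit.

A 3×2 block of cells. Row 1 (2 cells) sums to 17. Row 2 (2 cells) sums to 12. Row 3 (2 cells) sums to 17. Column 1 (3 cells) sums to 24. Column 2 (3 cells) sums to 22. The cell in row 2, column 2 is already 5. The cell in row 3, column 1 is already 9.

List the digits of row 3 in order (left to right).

9 8

17 in 2 cells must be {8,9}; 24 in 3 cells must be {7,8,9}.
(1,1) = 8: the only remaining digit allowed by both the 17 across and the 24 down.
(1,2) = 17 − 8 = 9 completes the 17 across.
(2,1) = 12 − 5 = 7 completes the 12 across.
(3,2) = 17 − 9 = 8 completes the 17 across.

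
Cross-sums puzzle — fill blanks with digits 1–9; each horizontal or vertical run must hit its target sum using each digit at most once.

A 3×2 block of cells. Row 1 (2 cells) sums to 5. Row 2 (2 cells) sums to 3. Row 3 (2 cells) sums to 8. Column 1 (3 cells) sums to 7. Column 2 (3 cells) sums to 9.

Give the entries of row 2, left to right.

3 in 2 cells must be {1,2}; 7 in 3 cells must be {1,2,4}.
Nothing is forced directly, so branch on (2,1), whose candidates are 1 or 2. If (2,1) = 2: that forces (2,2) = 1, (3,1) = 1, after which (3,2) would have to be in {7} for the 8 across but in {2,3,5,6} for the 9 down — contradiction. So (2,1) = 1.
(2,2) = 3 − 1 = 2 completes the 3 across.
Given what's placed, (3,1) must be 2 to fit the 8 across and 7 down.
(3,2) = 8 − 2 = 6 completes the 8 across.
(1,1) = 7 − 3 = 4 completes the 7 down.
(1,2) = 5 − 4 = 1 completes the 5 across.

1 2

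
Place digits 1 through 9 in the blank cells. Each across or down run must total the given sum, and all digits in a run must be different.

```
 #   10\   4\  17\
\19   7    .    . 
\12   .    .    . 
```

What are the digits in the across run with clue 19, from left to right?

4 in 2 cells must be {1,3}; 17 in 2 cells must be {8,9}.
Given what's placed, R1C2 must be 3 to fit the 19 across and 4 down.
R1C3 = 19 − 10 = 9 completes the 19 across.
R2C1 = 10 − 7 = 3 completes the 10 down.
R2C2 = 4 − 3 = 1 completes the 4 down.
R2C3 = 12 − 4 = 8 completes the 12 across.

7 3 9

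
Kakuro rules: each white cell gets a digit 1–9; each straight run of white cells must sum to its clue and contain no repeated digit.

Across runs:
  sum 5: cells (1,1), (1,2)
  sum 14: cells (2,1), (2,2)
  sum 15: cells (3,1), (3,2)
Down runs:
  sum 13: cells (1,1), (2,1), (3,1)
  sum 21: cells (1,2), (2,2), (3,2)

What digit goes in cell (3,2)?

8

The 5 across and the 21 down share only 4, so (1,2) = 4.
(1,1) = 5 − 4 = 1 completes the 5 across.
Nothing is forced directly, so branch on (2,2), whose candidates are 8 or 9. If (2,2) = 8: then (2,1) would have to be in {6} for the 14 across but in {3,4,5,7,8,9} for the 13 down — contradiction. So (2,2) = 9.
(2,1) = 14 − 9 = 5 completes the 14 across.
(3,1) = 13 − 6 = 7 completes the 13 down.
(3,2) = 15 − 7 = 8 completes the 15 across.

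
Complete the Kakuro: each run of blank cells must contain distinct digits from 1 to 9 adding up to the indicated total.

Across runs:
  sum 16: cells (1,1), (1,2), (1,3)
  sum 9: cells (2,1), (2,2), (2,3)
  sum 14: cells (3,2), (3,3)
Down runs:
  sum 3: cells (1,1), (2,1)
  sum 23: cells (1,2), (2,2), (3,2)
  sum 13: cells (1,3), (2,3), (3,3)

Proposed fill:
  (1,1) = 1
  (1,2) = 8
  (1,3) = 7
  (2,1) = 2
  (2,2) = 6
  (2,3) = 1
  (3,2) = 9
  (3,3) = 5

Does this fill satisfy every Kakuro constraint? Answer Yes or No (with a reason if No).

Yes

Across: 1+8+7=16; 2+6+1=9; 9+5=14. Down: 1+2=3; 8+6+9=23; 7+1+5=13. No digit repeats within any run.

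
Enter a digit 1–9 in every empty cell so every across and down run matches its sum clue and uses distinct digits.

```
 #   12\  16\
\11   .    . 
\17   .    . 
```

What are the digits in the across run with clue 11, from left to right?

17 in 2 cells must be {8,9}; 16 in 2 cells must be {7,9}.
The 17 across and the 16 down share only 9, so R2C2 = 9.
R1C2 = 16 − 9 = 7 completes the 16 down.
R2C1 = 17 − 9 = 8 completes the 17 across.
R1C1 = 11 − 7 = 4 completes the 11 across.

4, 7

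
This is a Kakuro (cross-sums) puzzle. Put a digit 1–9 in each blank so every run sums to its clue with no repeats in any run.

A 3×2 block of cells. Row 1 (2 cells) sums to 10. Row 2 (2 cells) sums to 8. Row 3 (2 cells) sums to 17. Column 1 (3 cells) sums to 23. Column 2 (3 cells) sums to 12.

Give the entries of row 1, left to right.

17 in 2 cells must be {8,9}; 23 in 3 cells must be {6,8,9}.
The 8 across and the 23 down share only 6, so (2,1) = 6.
(2,2) = 8 − 6 = 2 completes the 8 across.
Given what's placed, (3,2) must be 9 to fit the 17 across and 12 down.
(1,2) = 12 − 11 = 1 completes the 12 down.
(3,1) = 17 − 9 = 8 completes the 17 across.
(1,1) = 10 − 1 = 9 completes the 10 across.

9, 1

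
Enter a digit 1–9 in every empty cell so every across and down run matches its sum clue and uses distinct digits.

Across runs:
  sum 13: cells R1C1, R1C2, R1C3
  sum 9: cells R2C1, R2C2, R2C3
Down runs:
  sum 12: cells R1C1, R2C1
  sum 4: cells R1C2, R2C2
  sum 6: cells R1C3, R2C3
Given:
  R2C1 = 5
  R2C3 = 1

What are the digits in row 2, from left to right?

5 3 1

4 in 2 cells must be {1,3}.
R1C1 = 12 − 5 = 7 completes the 12 down.
Given what's placed, R1C2 must be 1 to fit the 13 across and 4 down.
R1C3 = 13 − 8 = 5 completes the 13 across.
R2C2 = 9 − 6 = 3 completes the 9 across.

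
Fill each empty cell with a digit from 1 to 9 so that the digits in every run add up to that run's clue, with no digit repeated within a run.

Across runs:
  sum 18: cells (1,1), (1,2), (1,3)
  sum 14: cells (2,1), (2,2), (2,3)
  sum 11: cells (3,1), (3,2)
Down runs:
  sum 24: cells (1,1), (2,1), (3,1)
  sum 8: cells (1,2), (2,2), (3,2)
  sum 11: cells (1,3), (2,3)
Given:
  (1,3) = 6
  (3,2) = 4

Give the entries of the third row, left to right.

7 4

24 in 3 cells must be {7,8,9}.
Given what's placed, (1,2) must be 3 to fit the 18 across and 8 down.
(2,2) = 8 − 7 = 1 completes the 8 down.
(2,3) = 11 − 6 = 5 completes the 11 down.
(3,1) = 11 − 4 = 7 completes the 11 across.
(1,1) = 18 − 9 = 9 completes the 18 across.
(2,1) = 14 − 6 = 8 completes the 14 across.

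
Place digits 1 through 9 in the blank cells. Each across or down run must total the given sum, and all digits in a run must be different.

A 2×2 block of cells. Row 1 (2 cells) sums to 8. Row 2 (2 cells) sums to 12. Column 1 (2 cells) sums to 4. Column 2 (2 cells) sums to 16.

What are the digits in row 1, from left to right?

4 in 2 cells must be {1,3}; 16 in 2 cells must be {7,9}.
The 8 across and the 16 down share only 7, so (1,2) = 7.
The 12 across and the 4 down share only 3, so (2,1) = 3.
(2,2) = 12 − 3 = 9 completes the 12 across.
(1,1) = 8 − 7 = 1 completes the 8 across.

1 7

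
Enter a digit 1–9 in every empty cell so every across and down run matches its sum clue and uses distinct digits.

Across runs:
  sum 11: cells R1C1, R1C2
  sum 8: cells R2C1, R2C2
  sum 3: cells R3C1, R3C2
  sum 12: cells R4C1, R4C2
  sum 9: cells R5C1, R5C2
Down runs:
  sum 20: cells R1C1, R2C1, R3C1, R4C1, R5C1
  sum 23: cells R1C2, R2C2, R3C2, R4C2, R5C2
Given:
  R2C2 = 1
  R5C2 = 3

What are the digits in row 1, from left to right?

3 in 2 cells must be {1,2}.
R2C1 = 8 − 1 = 7 completes the 8 across.
R3C2 = 2: the only remaining digit allowed by both the 3 across and the 23 down.
R5C1 = 9 − 3 = 6 completes the 9 across.
R3C1 = 3 − 2 = 1 completes the 3 across.
Given what's placed, R4C1 must be 4 to fit the 12 across and 20 down.
R4C2 = 12 − 4 = 8 completes the 12 across.
R1C1 = 20 − 18 = 2 completes the 20 down.
R1C2 = 11 − 2 = 9 completes the 11 across.

2, 9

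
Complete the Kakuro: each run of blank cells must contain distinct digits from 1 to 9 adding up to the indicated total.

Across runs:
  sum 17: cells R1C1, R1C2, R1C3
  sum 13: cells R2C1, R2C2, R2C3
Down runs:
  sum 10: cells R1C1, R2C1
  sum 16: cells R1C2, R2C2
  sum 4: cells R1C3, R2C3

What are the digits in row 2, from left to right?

1, 9, 3

16 in 2 cells must be {7,9}; 4 in 2 cells must be {1,3}.
Nothing is forced directly, so branch on R1C2, whose candidates are 7 or 9. If R1C2 = 9: that forces R2C2 = 7, R2C3 = 1, R1C3 = 3, after which R2C1 would have to be in {5} for the 13 across but in {1,2,3,4,6,7,8,9} for the 10 down — contradiction. So R1C2 = 7.
Given what's placed, R1C3 must be 1 to fit the 17 across and 4 down.
R2C2 = 16 − 7 = 9 completes the 16 down.
R2C3 = 4 − 1 = 3 completes the 4 down.
R1C1 = 17 − 8 = 9 completes the 17 across.
R2C1 = 13 − 12 = 1 completes the 13 across.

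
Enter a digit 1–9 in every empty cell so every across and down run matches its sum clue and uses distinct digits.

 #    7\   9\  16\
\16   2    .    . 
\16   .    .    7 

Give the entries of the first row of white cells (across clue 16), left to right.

2, 5, 9

16 in 2 cells must be {7,9}.
R1C3 = 16 − 7 = 9 completes the 16 down.
R2C1 = 7 − 2 = 5 completes the 7 down.
R2C2 = 16 − 12 = 4 completes the 16 across.
R1C2 = 16 − 11 = 5 completes the 16 across.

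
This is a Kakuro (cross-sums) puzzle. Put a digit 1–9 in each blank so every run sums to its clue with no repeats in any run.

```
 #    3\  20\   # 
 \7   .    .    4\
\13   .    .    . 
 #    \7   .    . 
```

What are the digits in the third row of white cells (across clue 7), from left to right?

3 in 2 cells must be {1,2}; 4 in 2 cells must be {1,3}.
Nothing is forced directly, so branch on R2C3, whose candidates are 1 or 3. If R2C3 = 1: then R2C1 would have to be in {3,4,5,7,8,9} for the 13 across but in {1,2} for the 3 down — contradiction. So R2C3 = 3.
R3C3 = 4 − 3 = 1 completes the 4 down.
R3C2 = 7 − 1 = 6 completes the 7 across.
R1C2 = 5: the only remaining digit allowed by both the 7 across and the 20 down.
R2C2 = 20 − 11 = 9 completes the 20 down.
R1C1 = 7 − 5 = 2 completes the 7 across.
R2C1 = 13 − 12 = 1 completes the 13 across.

6 1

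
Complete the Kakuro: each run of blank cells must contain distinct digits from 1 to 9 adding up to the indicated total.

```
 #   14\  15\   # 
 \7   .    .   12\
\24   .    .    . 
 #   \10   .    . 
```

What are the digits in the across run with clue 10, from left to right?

24 in 3 cells must be {7,8,9}.
Nothing is forced directly, so branch on R1C1, whose candidates are 5 or 6. If R1C1 = 6: that forces R1C2 = 1, R2C1 = 8, R2C2 = 9, R2C3 = 7, after which R3C2 would have to be in {1,2,3,4,6,7,8,9} for the 10 across but in {5} for the 15 down — contradiction. So R1C1 = 5.
R1C2 = 7 − 5 = 2 completes the 7 across.
R2C1 = 14 − 5 = 9 completes the 14 down.
No cell is forced outright now. R2C2 can only be 7 or 8 (the digits allowed by both its 24 across and its 15 down). If R2C2 = 8: that forces R2C3 = 7, after which R3C2 would have to be in {1,2,3,4,6,7,8,9} for the 10 across but in {5} for the 15 down — contradiction. So R2C2 = 7.
R2C3 = 24 − 16 = 8 completes the 24 across.
R3C2 = 15 − 9 = 6 completes the 15 down.
R3C3 = 10 − 6 = 4 completes the 10 across.

6 4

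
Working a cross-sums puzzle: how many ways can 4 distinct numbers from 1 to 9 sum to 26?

4 distinct digits from 1–9 sum between 10 and 30.
Enumerating: {2,7,8,9}, {3,6,8,9}, {4,5,8,9}, {4,6,7,9}, {5,6,7,8}.

5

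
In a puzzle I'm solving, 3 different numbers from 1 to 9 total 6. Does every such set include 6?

No

The only way to make 6 from 3 distinct digits is {1,2,3}, which does not contain 6.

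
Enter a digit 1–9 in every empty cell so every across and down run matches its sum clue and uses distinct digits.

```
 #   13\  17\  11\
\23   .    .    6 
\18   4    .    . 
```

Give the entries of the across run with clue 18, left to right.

4 9 5

23 in 3 cells must be {6,8,9}; 17 in 2 cells must be {8,9}.
R1C1 = 13 − 4 = 9 completes the 13 down.
R1C2 = 23 − 15 = 8 completes the 23 across.
R2C2 = 17 − 8 = 9 completes the 17 down.
R2C3 = 18 − 13 = 5 completes the 18 across.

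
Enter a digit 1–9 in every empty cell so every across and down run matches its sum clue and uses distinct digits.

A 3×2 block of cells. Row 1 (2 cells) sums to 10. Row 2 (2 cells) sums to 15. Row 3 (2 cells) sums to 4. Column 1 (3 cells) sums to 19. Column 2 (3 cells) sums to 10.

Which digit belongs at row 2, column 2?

6

4 in 2 cells must be {1,3}.
The 4 across and the 19 down share only 3, so (3,1) = 3.
(3,2) = 4 − 3 = 1 completes the 4 across.
Nothing is forced directly, so branch on (1,1), whose candidates are 7 or 9. If (1,1) = 9: then (1,2) would have to be in {1} for the 10 across but in {2,3,4,5,6,7} for the 10 down — contradiction. So (1,1) = 7.
(1,2) = 10 − 7 = 3 completes the 10 across.
(2,1) = 19 − 10 = 9 completes the 19 down.
(2,2) = 15 − 9 = 6 completes the 15 across.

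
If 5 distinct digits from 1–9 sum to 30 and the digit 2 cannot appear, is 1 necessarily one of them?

No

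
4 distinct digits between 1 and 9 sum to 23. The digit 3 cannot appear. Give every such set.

4 distinct digits from 1–9 sum between 10 and 30.
Dropping sets that contain 3.

{1,5,8,9}; {1,6,7,9}; {2,4,8,9}; {2,5,7,9}; {2,6,7,8}; {4,5,6,8}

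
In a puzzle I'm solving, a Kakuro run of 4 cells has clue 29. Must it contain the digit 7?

The only way to make 29 from 4 distinct digits is {5,7,8,9}, which contains 7.

Yes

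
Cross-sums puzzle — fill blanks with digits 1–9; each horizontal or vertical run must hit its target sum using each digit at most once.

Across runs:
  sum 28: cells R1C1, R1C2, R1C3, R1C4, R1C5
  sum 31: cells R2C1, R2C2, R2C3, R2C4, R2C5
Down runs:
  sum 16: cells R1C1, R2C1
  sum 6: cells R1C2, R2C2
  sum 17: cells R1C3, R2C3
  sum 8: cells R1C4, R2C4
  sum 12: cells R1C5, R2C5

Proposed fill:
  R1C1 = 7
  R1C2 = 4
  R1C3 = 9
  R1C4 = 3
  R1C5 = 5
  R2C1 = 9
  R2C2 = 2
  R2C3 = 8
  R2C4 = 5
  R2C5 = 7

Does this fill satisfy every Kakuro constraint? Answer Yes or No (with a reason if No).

Yes

Across: 7+4+9+3+5=28; 9+2+8+5+7=31. Down: 7+9=16; 4+2=6; 9+8=17; 3+5=8; 5+7=12. No digit repeats within any run.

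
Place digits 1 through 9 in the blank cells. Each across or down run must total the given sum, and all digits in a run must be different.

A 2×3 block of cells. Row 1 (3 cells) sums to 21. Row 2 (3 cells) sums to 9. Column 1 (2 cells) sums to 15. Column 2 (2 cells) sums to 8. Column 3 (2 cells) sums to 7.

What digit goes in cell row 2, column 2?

1

The 9 across and the 15 down share only 6, so (2,1) = 6.
(1,1) = 15 − 6 = 9 completes the 15 down.
Nothing is forced directly, so branch on (1,2), whose candidates are 5 or 7. If (1,2) = 5: then (1,3) would have to be in {7} for the 21 across but in {1,2,3,4,5,6} for the 7 down — contradiction. So (1,2) = 7.
(1,3) = 21 − 16 = 5 completes the 21 across.
(2,2) = 8 − 7 = 1 completes the 8 down.
(2,3) = 9 − 7 = 2 completes the 9 across.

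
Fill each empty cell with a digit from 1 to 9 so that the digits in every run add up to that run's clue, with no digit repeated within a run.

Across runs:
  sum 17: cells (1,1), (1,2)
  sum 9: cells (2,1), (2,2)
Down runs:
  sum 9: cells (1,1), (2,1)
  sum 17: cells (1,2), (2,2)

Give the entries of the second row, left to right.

1 8

17 in 2 cells must be {8,9}.
The 17 across and the 9 down share only 8, so (1,1) = 8.
(1,2) = 17 − 8 = 9 completes the 17 across.
(2,1) = 9 − 8 = 1 completes the 9 down.
(2,2) = 9 − 1 = 8 completes the 9 across.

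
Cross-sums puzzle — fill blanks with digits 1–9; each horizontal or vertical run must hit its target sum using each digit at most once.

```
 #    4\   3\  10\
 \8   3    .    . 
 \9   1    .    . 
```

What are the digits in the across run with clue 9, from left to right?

1 2 6

4 in 2 cells must be {1,3}; 3 in 2 cells must be {1,2}.
R1C2 = 1: the only remaining digit allowed by both the 8 across and the 3 down.
R1C3 = 8 − 4 = 4 completes the 8 across.
R2C2 = 3 − 1 = 2 completes the 3 down.
R2C3 = 9 − 3 = 6 completes the 9 across.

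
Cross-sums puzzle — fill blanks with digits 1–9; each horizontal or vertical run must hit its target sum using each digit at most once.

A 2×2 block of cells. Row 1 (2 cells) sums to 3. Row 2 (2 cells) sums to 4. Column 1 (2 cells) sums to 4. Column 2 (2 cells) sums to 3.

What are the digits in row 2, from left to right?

3 1

3 in 2 cells must be {1,2}; 4 in 2 cells must be {1,3}.
The 3 across and the 4 down share only 1, so (1,1) = 1.
(1,2) = 3 − 1 = 2 completes the 3 across.
(2,1) = 4 − 1 = 3 completes the 4 down.
(2,2) = 4 − 3 = 1 completes the 4 across.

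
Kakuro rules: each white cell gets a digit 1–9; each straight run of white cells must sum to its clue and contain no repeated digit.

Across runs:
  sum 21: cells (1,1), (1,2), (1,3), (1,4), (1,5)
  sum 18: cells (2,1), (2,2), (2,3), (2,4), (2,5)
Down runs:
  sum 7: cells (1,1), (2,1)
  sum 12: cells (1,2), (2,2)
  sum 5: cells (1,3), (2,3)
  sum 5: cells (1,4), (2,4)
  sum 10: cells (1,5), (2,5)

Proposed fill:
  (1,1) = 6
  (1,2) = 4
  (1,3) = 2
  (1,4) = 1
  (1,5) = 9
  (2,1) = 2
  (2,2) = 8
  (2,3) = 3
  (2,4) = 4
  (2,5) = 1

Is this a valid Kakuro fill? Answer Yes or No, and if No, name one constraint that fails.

No — the down run (1,1)–(2,1) sums to 8, not 7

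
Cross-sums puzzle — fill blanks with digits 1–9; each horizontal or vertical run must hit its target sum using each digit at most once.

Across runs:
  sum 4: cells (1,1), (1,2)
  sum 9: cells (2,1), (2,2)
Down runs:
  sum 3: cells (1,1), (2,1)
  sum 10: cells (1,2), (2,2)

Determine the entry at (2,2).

7

4 in 2 cells must be {1,3}; 3 in 2 cells must be {1,2}.
The 4 across and the 3 down share only 1, so (1,1) = 1.
(1,2) = 4 − 1 = 3 completes the 4 across.
(2,1) = 3 − 1 = 2 completes the 3 down.
(2,2) = 9 − 2 = 7 completes the 9 across.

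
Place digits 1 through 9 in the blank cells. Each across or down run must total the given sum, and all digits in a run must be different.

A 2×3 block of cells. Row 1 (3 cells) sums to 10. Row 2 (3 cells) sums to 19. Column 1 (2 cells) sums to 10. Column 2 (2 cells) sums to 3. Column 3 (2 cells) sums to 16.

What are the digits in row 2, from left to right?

8 2 9

3 in 2 cells must be {1,2}; 16 in 2 cells must be {7,9}.
The 10 across and the 16 down share only 7, so (1,3) = 7.
The 19 across and the 3 down share only 2, so (2,2) = 2.
(2,3) = 16 − 7 = 9 completes the 16 down.
(1,2) = 3 − 2 = 1 completes the 3 down.
(2,1) = 19 − 11 = 8 completes the 19 across.
(1,1) = 10 − 8 = 2 completes the 10 across.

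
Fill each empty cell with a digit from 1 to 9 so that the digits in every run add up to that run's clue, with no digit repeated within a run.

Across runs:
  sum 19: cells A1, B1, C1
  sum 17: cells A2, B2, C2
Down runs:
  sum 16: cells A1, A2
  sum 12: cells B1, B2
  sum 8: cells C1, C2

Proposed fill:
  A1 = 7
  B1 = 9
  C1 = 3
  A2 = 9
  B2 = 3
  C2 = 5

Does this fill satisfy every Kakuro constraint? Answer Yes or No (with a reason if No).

Yes

Across: 7+9+3=19; 9+3+5=17. Down: 7+9=16; 9+3=12; 3+5=8. No digit repeats within any run.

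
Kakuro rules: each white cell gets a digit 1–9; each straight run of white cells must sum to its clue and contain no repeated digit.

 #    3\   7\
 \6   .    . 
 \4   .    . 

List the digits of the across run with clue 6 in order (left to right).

2 4

4 in 2 cells must be {1,3}; 3 in 2 cells must be {1,2}.
The 4 across and the 3 down share only 1, so R2C1 = 1.
R2C2 = 4 − 1 = 3 completes the 4 across.
R1C1 = 3 − 1 = 2 completes the 3 down.
R1C2 = 6 − 2 = 4 completes the 6 across.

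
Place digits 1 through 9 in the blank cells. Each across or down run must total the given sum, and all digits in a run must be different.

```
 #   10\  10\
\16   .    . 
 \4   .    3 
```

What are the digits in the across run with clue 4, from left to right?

1 3

16 in 2 cells must be {7,9}; 4 in 2 cells must be {1,3}.
R1C2 = 10 − 3 = 7 completes the 10 down.
R2C1 = 4 − 3 = 1 completes the 4 across.
R1C1 = 16 − 7 = 9 completes the 16 across.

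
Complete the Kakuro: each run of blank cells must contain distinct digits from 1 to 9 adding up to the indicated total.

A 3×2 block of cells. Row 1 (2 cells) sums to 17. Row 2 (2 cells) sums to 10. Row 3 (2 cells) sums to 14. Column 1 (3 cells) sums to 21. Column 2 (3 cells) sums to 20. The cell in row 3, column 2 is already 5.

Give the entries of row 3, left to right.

17 in 2 cells must be {8,9}.
(3,1) = 14 − 5 = 9 completes the 14 across.
Given what's placed, (1,1) must be 8 to fit the 17 across and 21 down.
(1,2) = 17 − 8 = 9 completes the 17 across.
(2,1) = 21 − 17 = 4 completes the 21 down.
(2,2) = 10 − 4 = 6 completes the 10 across.

9 5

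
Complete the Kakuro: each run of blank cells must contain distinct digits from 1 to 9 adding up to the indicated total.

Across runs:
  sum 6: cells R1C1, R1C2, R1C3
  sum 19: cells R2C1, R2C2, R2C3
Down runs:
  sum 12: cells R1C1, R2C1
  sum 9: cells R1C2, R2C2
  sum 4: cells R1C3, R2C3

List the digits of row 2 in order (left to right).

6 in 3 cells must be {1,2,3}; 4 in 2 cells must be {1,3}.
The 6 across and the 12 down share only 3, so R1C1 = 3.
Given what's placed, R1C3 must be 1 to fit the 6 across and 4 down.
R2C1 = 12 − 3 = 9 completes the 12 down.
R2C3 = 4 − 1 = 3 completes the 4 down.
R1C2 = 6 − 4 = 2 completes the 6 across.
R2C2 = 19 − 12 = 7 completes the 19 across.

9 7 3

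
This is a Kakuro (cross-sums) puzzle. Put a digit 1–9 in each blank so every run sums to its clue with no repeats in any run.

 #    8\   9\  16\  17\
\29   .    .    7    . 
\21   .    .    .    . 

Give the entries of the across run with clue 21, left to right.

3, 1, 9, 8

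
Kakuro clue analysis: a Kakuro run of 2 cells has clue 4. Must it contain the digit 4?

The only way to make 4 from 2 distinct digits is {1,3}, which does not contain 4.

No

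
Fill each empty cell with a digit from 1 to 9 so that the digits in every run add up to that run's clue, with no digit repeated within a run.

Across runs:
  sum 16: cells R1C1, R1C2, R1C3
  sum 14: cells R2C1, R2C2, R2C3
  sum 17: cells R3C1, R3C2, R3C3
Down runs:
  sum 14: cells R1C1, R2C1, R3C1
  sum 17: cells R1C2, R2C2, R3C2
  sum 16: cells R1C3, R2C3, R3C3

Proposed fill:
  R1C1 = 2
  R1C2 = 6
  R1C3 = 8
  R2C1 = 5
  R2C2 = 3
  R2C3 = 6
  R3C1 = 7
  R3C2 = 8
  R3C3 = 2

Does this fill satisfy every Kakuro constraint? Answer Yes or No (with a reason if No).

Yes

Across: 2+6+8=16; 5+3+6=14; 7+8+2=17. Down: 2+5+7=14; 6+3+8=17; 8+6+2=16. No digit repeats within any run.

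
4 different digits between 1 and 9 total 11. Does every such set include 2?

Yes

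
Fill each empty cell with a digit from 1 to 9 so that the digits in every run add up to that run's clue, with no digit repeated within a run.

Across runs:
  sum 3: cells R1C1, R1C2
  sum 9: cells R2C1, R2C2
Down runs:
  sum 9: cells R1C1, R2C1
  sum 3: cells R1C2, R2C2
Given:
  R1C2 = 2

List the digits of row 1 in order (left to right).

1 2

3 in 2 cells must be {1,2}.
R1C1 = 3 − 2 = 1 completes the 3 across.
R2C1 = 9 − 1 = 8 completes the 9 down.
R2C2 = 9 − 8 = 1 completes the 9 across.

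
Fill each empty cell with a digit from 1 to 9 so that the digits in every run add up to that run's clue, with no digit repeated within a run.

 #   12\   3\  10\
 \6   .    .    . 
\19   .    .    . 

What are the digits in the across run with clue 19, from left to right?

6 in 3 cells must be {1,2,3}; 3 in 2 cells must be {1,2}.
The 6 across and the 12 down share only 3, so R1C1 = 3.
R2C1 = 12 − 3 = 9 completes the 12 down.
Given what's placed, R2C2 must be 2 to fit the 19 across and 3 down.
R2C3 = 19 − 11 = 8 completes the 19 across.
R1C2 = 3 − 2 = 1 completes the 3 down.
R1C3 = 6 − 4 = 2 completes the 6 across.

9, 2, 8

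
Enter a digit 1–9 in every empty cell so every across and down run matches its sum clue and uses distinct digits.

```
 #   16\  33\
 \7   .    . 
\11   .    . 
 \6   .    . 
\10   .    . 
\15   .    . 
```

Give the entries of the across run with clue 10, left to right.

2, 8

16 in 5 cells must be {1,2,3,4,6}.
Only 6 fits R5C1 under both its across sum 15 and down sum 16.
R5C2 = 15 − 6 = 9 completes the 15 across.
Nothing is forced directly, so branch on R3C2, whose candidates are 4 or 5. If R3C2 = 4: that forces R1C2 = 5, R3C1 = 2, after which R1C1 would have to be in {2} for the 7 across but in {1,3,4} for the 16 down — contradiction. So R3C2 = 5.
R1C2 = 4: the only remaining digit allowed by both the 7 across and the 33 down.
R3C1 = 6 − 5 = 1 completes the 6 across.
R1C1 = 7 − 4 = 3 completes the 7 across.
Nothing is forced directly, so branch on R2C1, whose candidates are 2 or 4. If R2C1 = 2: then R2C2 would have to be in {9} for the 11 across but in {7,8} for the 33 down — contradiction. So R2C1 = 4.
R2C2 = 11 − 4 = 7 completes the 11 across.
R4C1 = 16 − 14 = 2 completes the 16 down.
R4C2 = 10 − 2 = 8 completes the 10 across.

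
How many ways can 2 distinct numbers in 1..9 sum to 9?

4

2 distinct digits from 1–9 sum between 3 and 17.
Enumerating: {1,8}, {2,7}, {3,6}, {4,5}.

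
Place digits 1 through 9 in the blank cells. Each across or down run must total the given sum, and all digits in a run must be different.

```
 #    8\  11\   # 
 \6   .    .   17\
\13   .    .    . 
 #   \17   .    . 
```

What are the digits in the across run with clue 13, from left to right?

3, 2, 8

17 in 2 cells must be {8,9}.
The 17 across and the 11 down share only 8, so R3C2 = 8.
R3C3 = 17 − 8 = 9 completes the 17 across.
R2C3 = 17 − 9 = 8 completes the 17 down.
No cell is forced outright now. R1C2 can only be 1 or 2 (the digits allowed by both its 6 across and its 11 down). If R1C2 = 2: then R1C1 would have to be in {4} for the 6 across but in {1,2,3,5,6,7} for the 8 down — contradiction. So R1C2 = 1.
R1C1 = 6 − 1 = 5 completes the 6 across.
R2C1 = 8 − 5 = 3 completes the 8 down.
R2C2 = 13 − 11 = 2 completes the 13 across.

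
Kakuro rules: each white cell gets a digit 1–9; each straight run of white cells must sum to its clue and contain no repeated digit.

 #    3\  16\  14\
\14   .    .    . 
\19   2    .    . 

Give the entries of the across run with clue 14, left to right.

1 7 6

3 in 2 cells must be {1,2}; 16 in 2 cells must be {7,9}.
R1C1 = 3 − 2 = 1 completes the 3 down.
R2C2 = 9: the only remaining digit allowed by both the 19 across and the 16 down.
R2C3 = 19 − 11 = 8 completes the 19 across.
R1C2 = 16 − 9 = 7 completes the 16 down.
R1C3 = 14 − 8 = 6 completes the 14 across.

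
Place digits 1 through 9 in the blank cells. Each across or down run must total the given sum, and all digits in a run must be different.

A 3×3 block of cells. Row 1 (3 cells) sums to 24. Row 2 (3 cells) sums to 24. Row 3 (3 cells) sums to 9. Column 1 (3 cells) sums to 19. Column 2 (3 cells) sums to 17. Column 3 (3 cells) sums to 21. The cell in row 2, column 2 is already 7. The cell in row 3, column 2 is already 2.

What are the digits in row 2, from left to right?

24 in 3 cells must be {7,8,9}.
(1,2) = 17 − 9 = 8 completes the 17 down.
No cell is forced outright now. (2,1) can only be 8 or 9 (the digits allowed by both its 24 across and its 19 down). If (2,1) = 8: that forces (2,3) = 9, (3,3) = 4, after which (1,3) would have to be in {7,9} for the 24 across but in {8} for the 21 down — contradiction. So (2,1) = 9.
Given what's placed, (1,1) must be 7 to fit the 24 across and 19 down.
(1,3) = 24 − 15 = 9 completes the 24 across.
(2,3) = 24 − 16 = 8 completes the 24 across.
(3,1) = 19 − 16 = 3 completes the 19 down.
(3,3) = 9 − 5 = 4 completes the 9 across.

9, 7, 8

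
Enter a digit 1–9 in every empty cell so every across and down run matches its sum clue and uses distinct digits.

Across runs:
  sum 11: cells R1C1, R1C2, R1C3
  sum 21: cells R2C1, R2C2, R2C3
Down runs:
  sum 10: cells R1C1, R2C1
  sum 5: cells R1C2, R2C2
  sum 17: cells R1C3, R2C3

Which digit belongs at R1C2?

17 in 2 cells must be {8,9}.
The 11 across and the 17 down share only 8, so R1C3 = 8.
The 21 across and the 5 down share only 4, so R2C2 = 4.
R2C3 = 17 − 8 = 9 completes the 17 down.
R1C2 = 5 − 4 = 1 completes the 5 down.
R2C1 = 21 − 13 = 8 completes the 21 across.
R1C1 = 11 − 9 = 2 completes the 11 across.

1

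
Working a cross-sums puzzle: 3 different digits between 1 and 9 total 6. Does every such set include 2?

Yes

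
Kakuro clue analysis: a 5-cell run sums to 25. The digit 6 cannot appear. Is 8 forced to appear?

Counterexample: {1,3,5,7,9} sums to 25 under that restriction without using 8.

No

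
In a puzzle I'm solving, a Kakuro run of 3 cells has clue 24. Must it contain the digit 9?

The only way to make 24 from 3 distinct digits is {7,8,9}, which contains 9.

Yes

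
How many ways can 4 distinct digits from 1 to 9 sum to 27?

3

4 distinct digits from 1–9 sum between 10 and 30.
Enumerating: {3,7,8,9}, {4,6,8,9}, {5,6,7,9}.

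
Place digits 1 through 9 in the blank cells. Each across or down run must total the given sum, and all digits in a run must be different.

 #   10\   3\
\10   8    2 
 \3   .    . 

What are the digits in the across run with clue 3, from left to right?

3 in 2 cells must be {1,2}.
R2C1 = 10 − 8 = 2 completes the 10 down.
R2C2 = 3 − 2 = 1 completes the 3 across.

2, 1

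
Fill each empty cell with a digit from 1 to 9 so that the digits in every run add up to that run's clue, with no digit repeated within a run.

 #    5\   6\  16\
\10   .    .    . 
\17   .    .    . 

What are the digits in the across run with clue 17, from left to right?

16 in 2 cells must be {7,9}.
The 10 across and the 16 down share only 7, so R1C3 = 7.
R2C3 = 16 − 7 = 9 completes the 16 down.
Nothing is forced directly, so branch on R1C1, whose candidates are 1 or 2. If R1C1 = 1: that forces R1C2 = 2, after which R2C1 would have to be in {1,2,3,5,6,7} for the 17 across but in {4} for the 5 down — contradiction. So R1C1 = 2.
R1C2 = 10 − 9 = 1 completes the 10 across.
R2C1 = 5 − 2 = 3 completes the 5 down.
R2C2 = 17 − 12 = 5 completes the 17 across.

3, 5, 9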